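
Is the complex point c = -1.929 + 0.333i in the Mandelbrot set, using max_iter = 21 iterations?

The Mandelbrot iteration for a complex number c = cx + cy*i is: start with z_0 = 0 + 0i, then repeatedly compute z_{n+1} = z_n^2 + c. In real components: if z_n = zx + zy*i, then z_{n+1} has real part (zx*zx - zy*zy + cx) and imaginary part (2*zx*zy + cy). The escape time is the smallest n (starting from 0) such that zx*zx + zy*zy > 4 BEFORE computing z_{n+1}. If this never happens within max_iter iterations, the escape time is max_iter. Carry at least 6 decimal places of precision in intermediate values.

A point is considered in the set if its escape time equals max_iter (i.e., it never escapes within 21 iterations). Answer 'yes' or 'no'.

Answer: no

Derivation:
z_0 = 0 + 0i, c = -1.9290 + 0.3330i
Iter 1: z = -1.9290 + 0.3330i, |z|^2 = 3.8319
Iter 2: z = 1.6812 + -0.9517i, |z|^2 = 3.7320
Iter 3: z = -0.0085 + -2.8670i, |z|^2 = 8.2195
Escaped at iteration 3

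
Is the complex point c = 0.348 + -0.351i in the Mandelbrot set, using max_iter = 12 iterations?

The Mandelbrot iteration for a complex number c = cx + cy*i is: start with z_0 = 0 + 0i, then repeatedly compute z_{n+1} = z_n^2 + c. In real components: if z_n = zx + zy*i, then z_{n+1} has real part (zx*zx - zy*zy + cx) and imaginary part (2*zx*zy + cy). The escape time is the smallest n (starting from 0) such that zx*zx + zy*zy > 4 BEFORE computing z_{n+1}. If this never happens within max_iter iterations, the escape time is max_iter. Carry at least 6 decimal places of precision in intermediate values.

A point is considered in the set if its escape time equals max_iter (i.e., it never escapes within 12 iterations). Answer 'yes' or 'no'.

Answer: yes

Derivation:
z_0 = 0 + 0i, c = 0.3480 + -0.3510i
Iter 1: z = 0.3480 + -0.3510i, |z|^2 = 0.2443
Iter 2: z = 0.3459 + -0.5953i, |z|^2 = 0.4740
Iter 3: z = 0.1133 + -0.7628i, |z|^2 = 0.5947
Iter 4: z = -0.2211 + -0.5238i, |z|^2 = 0.3233
Iter 5: z = 0.1225 + -0.1194i, |z|^2 = 0.0293
Iter 6: z = 0.3488 + -0.3802i, |z|^2 = 0.2662
Iter 7: z = 0.3250 + -0.6162i, |z|^2 = 0.4854
Iter 8: z = 0.0739 + -0.7516i, |z|^2 = 0.5704
Iter 9: z = -0.2114 + -0.4621i, |z|^2 = 0.2582
Iter 10: z = 0.1792 + -0.1556i, |z|^2 = 0.0563
Iter 11: z = 0.3559 + -0.4068i, |z|^2 = 0.2921
Did not escape in 12 iterations → in set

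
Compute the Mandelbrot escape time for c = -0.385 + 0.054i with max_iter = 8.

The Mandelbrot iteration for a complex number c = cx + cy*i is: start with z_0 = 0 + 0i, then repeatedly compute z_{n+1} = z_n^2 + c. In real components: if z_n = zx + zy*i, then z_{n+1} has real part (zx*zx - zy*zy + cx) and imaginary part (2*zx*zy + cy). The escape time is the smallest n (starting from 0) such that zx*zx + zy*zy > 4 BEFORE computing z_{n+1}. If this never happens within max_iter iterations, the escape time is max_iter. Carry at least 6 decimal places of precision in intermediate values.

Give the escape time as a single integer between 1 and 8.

z_0 = 0 + 0i, c = -0.3850 + 0.0540i
Iter 1: z = -0.3850 + 0.0540i, |z|^2 = 0.1511
Iter 2: z = -0.2397 + 0.0124i, |z|^2 = 0.0576
Iter 3: z = -0.3277 + 0.0480i, |z|^2 = 0.1097
Iter 4: z = -0.2799 + 0.0225i, |z|^2 = 0.0789
Iter 5: z = -0.3072 + 0.0414i, |z|^2 = 0.0961
Iter 6: z = -0.2924 + 0.0286i, |z|^2 = 0.0863
Iter 7: z = -0.3003 + 0.0373i, |z|^2 = 0.0916

Answer: 8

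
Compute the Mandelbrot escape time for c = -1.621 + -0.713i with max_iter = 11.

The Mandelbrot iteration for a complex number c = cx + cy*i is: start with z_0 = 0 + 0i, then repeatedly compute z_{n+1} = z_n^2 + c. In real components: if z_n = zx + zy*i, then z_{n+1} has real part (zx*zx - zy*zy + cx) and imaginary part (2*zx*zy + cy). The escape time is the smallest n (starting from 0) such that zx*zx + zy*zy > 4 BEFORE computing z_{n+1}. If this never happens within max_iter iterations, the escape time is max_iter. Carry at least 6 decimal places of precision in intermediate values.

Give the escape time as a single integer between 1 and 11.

Answer: 3

Derivation:
z_0 = 0 + 0i, c = -1.6210 + -0.7130i
Iter 1: z = -1.6210 + -0.7130i, |z|^2 = 3.1360
Iter 2: z = 0.4983 + 1.5985i, |z|^2 = 2.8036
Iter 3: z = -3.9281 + 0.8800i, |z|^2 = 16.2042
Escaped at iteration 3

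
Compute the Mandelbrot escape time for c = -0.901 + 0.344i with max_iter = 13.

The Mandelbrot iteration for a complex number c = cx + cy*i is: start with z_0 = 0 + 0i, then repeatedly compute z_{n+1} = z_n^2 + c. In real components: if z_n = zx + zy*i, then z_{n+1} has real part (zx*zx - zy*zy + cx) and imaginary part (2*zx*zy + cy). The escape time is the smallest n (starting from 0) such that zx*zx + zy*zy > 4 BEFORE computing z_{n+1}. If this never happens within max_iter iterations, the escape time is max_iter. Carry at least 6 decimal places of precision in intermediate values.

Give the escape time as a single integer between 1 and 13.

Answer: 8

Derivation:
z_0 = 0 + 0i, c = -0.9010 + 0.3440i
Iter 1: z = -0.9010 + 0.3440i, |z|^2 = 0.9301
Iter 2: z = -0.2075 + -0.2759i, |z|^2 = 0.1192
Iter 3: z = -0.9340 + 0.4585i, |z|^2 = 1.0827
Iter 4: z = -0.2388 + -0.5125i, |z|^2 = 0.3197
Iter 5: z = -1.1067 + 0.5888i, |z|^2 = 1.5714
Iter 6: z = -0.0229 + -0.9592i, |z|^2 = 0.9206
Iter 7: z = -1.8205 + 0.3880i, |z|^2 = 3.4648
Iter 8: z = 2.2627 + -1.0688i, |z|^2 = 6.2623
Escaped at iteration 8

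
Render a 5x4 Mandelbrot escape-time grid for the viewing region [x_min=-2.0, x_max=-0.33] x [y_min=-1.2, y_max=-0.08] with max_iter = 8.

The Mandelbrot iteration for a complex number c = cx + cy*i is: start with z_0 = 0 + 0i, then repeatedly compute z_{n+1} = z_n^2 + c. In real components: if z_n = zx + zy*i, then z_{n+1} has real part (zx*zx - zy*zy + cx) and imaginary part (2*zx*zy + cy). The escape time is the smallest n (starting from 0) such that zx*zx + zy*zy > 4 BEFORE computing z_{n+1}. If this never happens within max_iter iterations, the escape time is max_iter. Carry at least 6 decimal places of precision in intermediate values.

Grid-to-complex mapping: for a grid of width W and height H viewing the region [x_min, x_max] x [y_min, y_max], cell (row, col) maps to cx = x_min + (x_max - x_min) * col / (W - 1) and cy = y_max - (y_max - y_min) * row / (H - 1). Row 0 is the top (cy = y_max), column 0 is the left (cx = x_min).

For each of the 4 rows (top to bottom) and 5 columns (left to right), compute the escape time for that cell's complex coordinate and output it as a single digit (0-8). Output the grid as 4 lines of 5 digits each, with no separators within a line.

(row=0, col=0): c = -2.0000 + -0.0800i → escape time 1
(row=0, col=1): c = -1.5825 + -0.0800i → escape time 6
(row=0, col=2): c = -1.1650 + -0.0800i → escape time 8
(row=0, col=3): c = -0.7475 + -0.0800i → escape time 8
(row=0, col=4): c = -0.3300 + -0.0800i → escape time 8
(row=1, col=0): c = -2.0000 + -0.4533i → escape time 1
(row=1, col=1): c = -1.5825 + -0.4533i → escape time 3
(row=1, col=2): c = -1.1650 + -0.4533i → escape time 6
(row=1, col=3): c = -0.7475 + -0.4533i → escape time 7
(row=1, col=4): c = -0.3300 + -0.4533i → escape time 8
(row=2, col=0): c = -2.0000 + -0.8267i → escape time 1
(row=2, col=1): c = -1.5825 + -0.8267i → escape time 3
(row=2, col=2): c = -1.1650 + -0.8267i → escape time 3
(row=2, col=3): c = -0.7475 + -0.8267i → escape time 4
(row=2, col=4): c = -0.3300 + -0.8267i → escape time 7
(row=3, col=0): c = -2.0000 + -1.2000i → escape time 1
(row=3, col=1): c = -1.5825 + -1.2000i → escape time 2
(row=3, col=2): c = -1.1650 + -1.2000i → escape time 2
(row=3, col=3): c = -0.7475 + -1.2000i → escape time 3
(row=3, col=4): c = -0.3300 + -1.2000i → escape time 3

Answer: 16888
13678
13347
12233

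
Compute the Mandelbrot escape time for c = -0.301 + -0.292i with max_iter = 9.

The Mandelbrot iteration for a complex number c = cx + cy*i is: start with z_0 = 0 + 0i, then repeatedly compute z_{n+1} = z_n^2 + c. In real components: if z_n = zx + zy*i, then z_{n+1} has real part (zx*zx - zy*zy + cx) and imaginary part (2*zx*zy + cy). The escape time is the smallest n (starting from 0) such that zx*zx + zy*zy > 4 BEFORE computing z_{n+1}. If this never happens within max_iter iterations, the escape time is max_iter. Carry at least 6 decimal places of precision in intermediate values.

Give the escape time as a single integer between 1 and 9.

Answer: 9

Derivation:
z_0 = 0 + 0i, c = -0.3010 + -0.2920i
Iter 1: z = -0.3010 + -0.2920i, |z|^2 = 0.1759
Iter 2: z = -0.2957 + -0.1162i, |z|^2 = 0.1009
Iter 3: z = -0.2271 + -0.2233i, |z|^2 = 0.1014
Iter 4: z = -0.2993 + -0.1906i, |z|^2 = 0.1259
Iter 5: z = -0.2478 + -0.1779i, |z|^2 = 0.0930
Iter 6: z = -0.2713 + -0.2038i, |z|^2 = 0.1151
Iter 7: z = -0.2690 + -0.1814i, |z|^2 = 0.1052
Iter 8: z = -0.2616 + -0.1944i, |z|^2 = 0.1062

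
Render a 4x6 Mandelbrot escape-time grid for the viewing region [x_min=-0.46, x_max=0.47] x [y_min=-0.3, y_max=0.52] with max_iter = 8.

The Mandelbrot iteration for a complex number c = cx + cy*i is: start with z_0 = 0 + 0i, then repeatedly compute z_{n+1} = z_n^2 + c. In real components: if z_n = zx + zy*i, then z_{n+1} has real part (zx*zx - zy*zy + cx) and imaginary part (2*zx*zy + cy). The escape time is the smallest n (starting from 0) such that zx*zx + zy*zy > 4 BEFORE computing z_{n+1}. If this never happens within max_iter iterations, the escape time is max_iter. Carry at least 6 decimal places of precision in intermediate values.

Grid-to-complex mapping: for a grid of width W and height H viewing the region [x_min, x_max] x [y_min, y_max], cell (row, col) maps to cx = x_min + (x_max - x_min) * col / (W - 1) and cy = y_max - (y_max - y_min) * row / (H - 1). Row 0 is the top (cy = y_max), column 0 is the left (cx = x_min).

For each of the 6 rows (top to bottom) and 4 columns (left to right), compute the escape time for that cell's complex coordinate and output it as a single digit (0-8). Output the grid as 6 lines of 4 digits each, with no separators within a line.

(row=0, col=0): c = -0.4600 + 0.5200i → escape time 8
(row=0, col=1): c = -0.1500 + 0.5200i → escape time 8
(row=0, col=2): c = 0.1600 + 0.5200i → escape time 8
(row=0, col=3): c = 0.4700 + 0.5200i → escape time 5
(row=1, col=0): c = -0.4600 + 0.3560i → escape time 8
(row=1, col=1): c = -0.1500 + 0.3560i → escape time 8
(row=1, col=2): c = 0.1600 + 0.3560i → escape time 8
(row=1, col=3): c = 0.4700 + 0.3560i → escape time 8
(row=2, col=0): c = -0.4600 + 0.1920i → escape time 8
(row=2, col=1): c = -0.1500 + 0.1920i → escape time 8
(row=2, col=2): c = 0.1600 + 0.1920i → escape time 8
(row=2, col=3): c = 0.4700 + 0.1920i → escape time 6
(row=3, col=0): c = -0.4600 + 0.0280i → escape time 8
(row=3, col=1): c = -0.1500 + 0.0280i → escape time 8
(row=3, col=2): c = 0.1600 + 0.0280i → escape time 8
(row=3, col=3): c = 0.4700 + 0.0280i → escape time 5
(row=4, col=0): c = -0.4600 + -0.1360i → escape time 8
(row=4, col=1): c = -0.1500 + -0.1360i → escape time 8
(row=4, col=2): c = 0.1600 + -0.1360i → escape time 8
(row=4, col=3): c = 0.4700 + -0.1360i → escape time 5
(row=5, col=0): c = -0.4600 + -0.3000i → escape time 8
(row=5, col=1): c = -0.1500 + -0.3000i → escape time 8
(row=5, col=2): c = 0.1600 + -0.3000i → escape time 8
(row=5, col=3): c = 0.4700 + -0.3000i → escape time 7

Answer: 8885
8888
8886
8885
8885
8887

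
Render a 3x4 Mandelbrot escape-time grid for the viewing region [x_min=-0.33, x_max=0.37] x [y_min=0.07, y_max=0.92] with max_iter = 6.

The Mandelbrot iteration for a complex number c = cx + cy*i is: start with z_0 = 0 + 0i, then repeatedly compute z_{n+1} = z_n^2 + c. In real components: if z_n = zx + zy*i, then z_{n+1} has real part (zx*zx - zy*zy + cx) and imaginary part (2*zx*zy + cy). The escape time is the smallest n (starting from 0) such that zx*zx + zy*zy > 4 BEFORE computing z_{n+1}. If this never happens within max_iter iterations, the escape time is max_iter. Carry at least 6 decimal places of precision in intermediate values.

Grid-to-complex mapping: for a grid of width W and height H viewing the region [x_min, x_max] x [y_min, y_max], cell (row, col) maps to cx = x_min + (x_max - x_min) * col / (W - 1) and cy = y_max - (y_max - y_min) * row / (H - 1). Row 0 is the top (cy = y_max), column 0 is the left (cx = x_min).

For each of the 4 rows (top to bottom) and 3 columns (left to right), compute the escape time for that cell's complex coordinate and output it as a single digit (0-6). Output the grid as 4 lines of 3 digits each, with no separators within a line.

(row=0, col=0): c = -0.3300 + 0.9200i → escape time 5
(row=0, col=1): c = 0.0200 + 0.9200i → escape time 6
(row=0, col=2): c = 0.3700 + 0.9200i → escape time 3
(row=1, col=0): c = -0.3300 + 0.6367i → escape time 6
(row=1, col=1): c = 0.0200 + 0.6367i → escape time 6
(row=1, col=2): c = 0.3700 + 0.6367i → escape time 6
(row=2, col=0): c = -0.3300 + 0.3533i → escape time 6
(row=2, col=1): c = 0.0200 + 0.3533i → escape time 6
(row=2, col=2): c = 0.3700 + 0.3533i → escape time 6
(row=3, col=0): c = -0.3300 + 0.0700i → escape time 6
(row=3, col=1): c = 0.0200 + 0.0700i → escape time 6
(row=3, col=2): c = 0.3700 + 0.0700i → escape time 6

Answer: 563
666
666
666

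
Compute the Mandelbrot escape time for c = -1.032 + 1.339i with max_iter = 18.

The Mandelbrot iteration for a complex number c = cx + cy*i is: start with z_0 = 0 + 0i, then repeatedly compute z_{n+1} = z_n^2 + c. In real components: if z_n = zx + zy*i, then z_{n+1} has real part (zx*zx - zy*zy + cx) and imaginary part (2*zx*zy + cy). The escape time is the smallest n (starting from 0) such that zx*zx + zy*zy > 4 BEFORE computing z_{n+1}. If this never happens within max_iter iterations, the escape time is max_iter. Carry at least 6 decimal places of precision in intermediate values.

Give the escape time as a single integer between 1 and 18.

Answer: 2

Derivation:
z_0 = 0 + 0i, c = -1.0320 + 1.3390i
Iter 1: z = -1.0320 + 1.3390i, |z|^2 = 2.8579
Iter 2: z = -1.7599 + -1.4247i, |z|^2 = 5.1270
Escaped at iteration 2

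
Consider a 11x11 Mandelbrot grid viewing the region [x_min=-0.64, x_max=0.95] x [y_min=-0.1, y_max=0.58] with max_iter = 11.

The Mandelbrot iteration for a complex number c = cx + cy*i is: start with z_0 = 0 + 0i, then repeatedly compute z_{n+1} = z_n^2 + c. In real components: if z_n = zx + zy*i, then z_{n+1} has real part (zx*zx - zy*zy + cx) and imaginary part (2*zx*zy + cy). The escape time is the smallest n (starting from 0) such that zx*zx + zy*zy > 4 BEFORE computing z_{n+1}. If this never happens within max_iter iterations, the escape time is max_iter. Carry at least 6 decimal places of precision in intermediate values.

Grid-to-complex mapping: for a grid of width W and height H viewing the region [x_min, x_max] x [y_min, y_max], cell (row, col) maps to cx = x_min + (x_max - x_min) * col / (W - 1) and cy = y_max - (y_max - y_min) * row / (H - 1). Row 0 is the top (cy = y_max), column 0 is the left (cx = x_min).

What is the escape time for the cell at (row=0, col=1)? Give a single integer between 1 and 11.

Answer: 11

Derivation:
z_0 = 0 + 0i, c = -0.4810 + 0.5800i
Iter 1: z = -0.4810 + 0.5800i, |z|^2 = 0.5678
Iter 2: z = -0.5860 + 0.0220i, |z|^2 = 0.3439
Iter 3: z = -0.1380 + 0.5542i, |z|^2 = 0.3262
Iter 4: z = -0.7690 + 0.4270i, |z|^2 = 0.7738
Iter 5: z = -0.0719 + -0.0768i, |z|^2 = 0.0111
Iter 6: z = -0.4817 + 0.5910i, |z|^2 = 0.5814
Iter 7: z = -0.5983 + 0.0106i, |z|^2 = 0.3580
Iter 8: z = -0.1232 + 0.5674i, |z|^2 = 0.3371
Iter 9: z = -0.7877 + 0.4402i, |z|^2 = 0.8143
Iter 10: z = -0.0543 + -0.1135i, |z|^2 = 0.0158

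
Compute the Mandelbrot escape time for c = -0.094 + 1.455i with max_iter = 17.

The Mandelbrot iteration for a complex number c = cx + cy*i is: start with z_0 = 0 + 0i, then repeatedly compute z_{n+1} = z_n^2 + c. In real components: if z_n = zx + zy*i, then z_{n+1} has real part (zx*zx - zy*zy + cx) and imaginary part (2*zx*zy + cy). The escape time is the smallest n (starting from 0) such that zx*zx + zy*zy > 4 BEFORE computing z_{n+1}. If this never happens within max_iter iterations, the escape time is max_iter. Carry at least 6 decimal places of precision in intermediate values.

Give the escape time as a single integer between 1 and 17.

z_0 = 0 + 0i, c = -0.0940 + 1.4550i
Iter 1: z = -0.0940 + 1.4550i, |z|^2 = 2.1259
Iter 2: z = -2.2022 + 1.1815i, |z|^2 = 6.2455
Escaped at iteration 2

Answer: 2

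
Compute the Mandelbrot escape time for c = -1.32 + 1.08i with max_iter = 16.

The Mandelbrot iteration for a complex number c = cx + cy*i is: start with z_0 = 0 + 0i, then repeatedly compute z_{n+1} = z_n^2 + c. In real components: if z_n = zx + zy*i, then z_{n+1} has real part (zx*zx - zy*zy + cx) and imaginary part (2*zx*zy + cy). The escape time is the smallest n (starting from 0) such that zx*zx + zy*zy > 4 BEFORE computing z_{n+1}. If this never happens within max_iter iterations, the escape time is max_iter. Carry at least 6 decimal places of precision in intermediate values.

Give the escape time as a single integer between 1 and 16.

z_0 = 0 + 0i, c = -1.3200 + 1.0800i
Iter 1: z = -1.3200 + 1.0800i, |z|^2 = 2.9088
Iter 2: z = -0.7440 + -1.7712i, |z|^2 = 3.6907
Iter 3: z = -3.9036 + 3.7155i, |z|^2 = 29.0435
Escaped at iteration 3

Answer: 3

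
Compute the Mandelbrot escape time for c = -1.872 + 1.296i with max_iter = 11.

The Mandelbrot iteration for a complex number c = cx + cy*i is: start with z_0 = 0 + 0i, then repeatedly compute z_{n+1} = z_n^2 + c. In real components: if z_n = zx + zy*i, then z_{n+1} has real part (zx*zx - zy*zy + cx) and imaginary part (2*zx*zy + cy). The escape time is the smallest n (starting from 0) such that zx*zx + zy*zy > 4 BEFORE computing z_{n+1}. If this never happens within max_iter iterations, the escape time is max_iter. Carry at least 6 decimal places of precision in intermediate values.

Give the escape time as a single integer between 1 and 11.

z_0 = 0 + 0i, c = -1.8720 + 1.2960i
Iter 1: z = -1.8720 + 1.2960i, |z|^2 = 5.1840
Escaped at iteration 1

Answer: 1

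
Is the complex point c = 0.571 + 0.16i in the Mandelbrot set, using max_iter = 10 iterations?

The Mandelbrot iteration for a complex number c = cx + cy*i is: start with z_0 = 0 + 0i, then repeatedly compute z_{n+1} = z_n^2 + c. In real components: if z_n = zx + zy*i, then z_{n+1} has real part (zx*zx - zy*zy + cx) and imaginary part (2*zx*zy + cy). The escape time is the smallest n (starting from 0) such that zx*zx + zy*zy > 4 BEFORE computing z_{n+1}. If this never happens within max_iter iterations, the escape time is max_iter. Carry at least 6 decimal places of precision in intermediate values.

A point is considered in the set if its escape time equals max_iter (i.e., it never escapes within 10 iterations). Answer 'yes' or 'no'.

z_0 = 0 + 0i, c = 0.5710 + 0.1600i
Iter 1: z = 0.5710 + 0.1600i, |z|^2 = 0.3516
Iter 2: z = 0.8714 + 0.3427i, |z|^2 = 0.8769
Iter 3: z = 1.2130 + 0.7573i, |z|^2 = 2.0448
Iter 4: z = 1.4687 + 1.9972i, |z|^2 = 6.1459
Escaped at iteration 4

Answer: no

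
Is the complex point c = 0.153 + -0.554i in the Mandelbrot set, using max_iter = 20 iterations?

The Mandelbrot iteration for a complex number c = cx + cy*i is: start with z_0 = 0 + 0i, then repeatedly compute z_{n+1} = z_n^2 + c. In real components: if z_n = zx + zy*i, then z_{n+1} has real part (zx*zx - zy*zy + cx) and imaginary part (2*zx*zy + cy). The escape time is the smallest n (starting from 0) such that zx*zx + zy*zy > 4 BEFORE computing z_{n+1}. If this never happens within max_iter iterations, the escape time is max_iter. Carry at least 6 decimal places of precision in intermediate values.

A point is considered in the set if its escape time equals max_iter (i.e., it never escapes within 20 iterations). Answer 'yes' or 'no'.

z_0 = 0 + 0i, c = 0.1530 + -0.5540i
Iter 1: z = 0.1530 + -0.5540i, |z|^2 = 0.3303
Iter 2: z = -0.1305 + -0.7235i, |z|^2 = 0.5405
Iter 3: z = -0.3535 + -0.3652i, |z|^2 = 0.2583
Iter 4: z = 0.1446 + -0.2959i, |z|^2 = 0.1084
Iter 5: z = 0.0864 + -0.6396i, |z|^2 = 0.4165
Iter 6: z = -0.2486 + -0.6645i, |z|^2 = 0.5033
Iter 7: z = -0.2267 + -0.2236i, |z|^2 = 0.1014
Iter 8: z = 0.1544 + -0.4526i, |z|^2 = 0.2287
Iter 9: z = -0.0280 + -0.6937i, |z|^2 = 0.4821
Iter 10: z = -0.3275 + -0.5152i, |z|^2 = 0.3726
Iter 11: z = -0.0051 + -0.2166i, |z|^2 = 0.0469
Iter 12: z = 0.1061 + -0.5518i, |z|^2 = 0.3157
Iter 13: z = -0.1402 + -0.6711i, |z|^2 = 0.4701
Iter 14: z = -0.2777 + -0.3658i, |z|^2 = 0.2110
Iter 15: z = 0.0963 + -0.3508i, |z|^2 = 0.1323
Iter 16: z = 0.0392 + -0.6216i, |z|^2 = 0.3879
Iter 17: z = -0.2318 + -0.6028i, |z|^2 = 0.4171
Iter 18: z = -0.1566 + -0.2745i, |z|^2 = 0.0999
Iter 19: z = 0.1021 + -0.4680i, |z|^2 = 0.2295
Did not escape in 20 iterations → in set

Answer: yes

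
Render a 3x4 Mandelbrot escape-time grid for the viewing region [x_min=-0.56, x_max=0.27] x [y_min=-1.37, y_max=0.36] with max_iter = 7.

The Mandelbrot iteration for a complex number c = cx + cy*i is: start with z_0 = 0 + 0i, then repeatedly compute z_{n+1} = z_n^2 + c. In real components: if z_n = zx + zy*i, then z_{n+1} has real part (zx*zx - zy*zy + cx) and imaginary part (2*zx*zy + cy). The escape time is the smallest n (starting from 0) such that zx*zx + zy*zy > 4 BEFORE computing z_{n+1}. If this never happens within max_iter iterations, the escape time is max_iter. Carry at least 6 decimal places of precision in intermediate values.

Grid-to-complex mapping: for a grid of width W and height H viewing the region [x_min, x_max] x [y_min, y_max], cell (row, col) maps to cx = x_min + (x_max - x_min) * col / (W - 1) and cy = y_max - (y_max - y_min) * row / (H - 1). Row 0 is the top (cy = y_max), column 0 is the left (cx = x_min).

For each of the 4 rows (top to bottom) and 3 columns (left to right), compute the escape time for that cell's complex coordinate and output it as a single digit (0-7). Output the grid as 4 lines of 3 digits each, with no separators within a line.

(row=0, col=0): c = -0.5600 + 0.3600i → escape time 7
(row=0, col=1): c = -0.1450 + 0.3600i → escape time 7
(row=0, col=2): c = 0.2700 + 0.3600i → escape time 7
(row=1, col=0): c = -0.5600 + -0.2167i → escape time 7
(row=1, col=1): c = -0.1450 + -0.2167i → escape time 7
(row=1, col=2): c = 0.2700 + -0.2167i → escape time 7
(row=2, col=0): c = -0.5600 + -0.7933i → escape time 5
(row=2, col=1): c = -0.1450 + -0.7933i → escape time 7
(row=2, col=2): c = 0.2700 + -0.7933i → escape time 5
(row=3, col=0): c = -0.5600 + -1.3700i → escape time 2
(row=3, col=1): c = -0.1450 + -1.3700i → escape time 2
(row=3, col=2): c = 0.2700 + -1.3700i → escape time 2

Answer: 777
777
575
222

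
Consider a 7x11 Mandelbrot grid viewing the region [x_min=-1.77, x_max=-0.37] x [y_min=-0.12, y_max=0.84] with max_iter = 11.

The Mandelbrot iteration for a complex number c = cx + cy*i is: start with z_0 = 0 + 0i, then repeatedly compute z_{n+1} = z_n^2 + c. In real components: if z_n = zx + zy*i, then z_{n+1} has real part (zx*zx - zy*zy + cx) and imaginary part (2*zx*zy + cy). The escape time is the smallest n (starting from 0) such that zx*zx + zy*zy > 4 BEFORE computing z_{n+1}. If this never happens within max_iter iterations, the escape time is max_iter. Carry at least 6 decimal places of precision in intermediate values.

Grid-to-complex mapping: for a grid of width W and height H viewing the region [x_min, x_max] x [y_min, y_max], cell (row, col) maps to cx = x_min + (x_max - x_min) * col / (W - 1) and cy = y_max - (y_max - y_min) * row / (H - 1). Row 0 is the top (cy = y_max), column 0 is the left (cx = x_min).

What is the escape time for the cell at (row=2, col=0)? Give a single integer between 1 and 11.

z_0 = 0 + 0i, c = -1.7700 + 0.6480i
Iter 1: z = -1.7700 + 0.6480i, |z|^2 = 3.5528
Iter 2: z = 0.9430 + -1.6459i, |z|^2 = 3.5983
Iter 3: z = -3.5898 + -2.4562i, |z|^2 = 18.9196
Escaped at iteration 3

Answer: 3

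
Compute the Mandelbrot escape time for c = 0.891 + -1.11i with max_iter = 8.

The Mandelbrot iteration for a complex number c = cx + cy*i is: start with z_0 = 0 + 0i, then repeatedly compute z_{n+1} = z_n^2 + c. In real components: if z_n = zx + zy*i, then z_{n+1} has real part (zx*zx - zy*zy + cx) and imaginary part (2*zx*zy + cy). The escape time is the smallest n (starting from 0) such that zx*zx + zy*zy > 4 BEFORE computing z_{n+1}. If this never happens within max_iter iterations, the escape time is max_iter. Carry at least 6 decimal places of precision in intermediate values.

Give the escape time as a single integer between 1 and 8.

Answer: 2

Derivation:
z_0 = 0 + 0i, c = 0.8910 + -1.1100i
Iter 1: z = 0.8910 + -1.1100i, |z|^2 = 2.0260
Iter 2: z = 0.4528 + -3.0880i, |z|^2 = 9.7409
Escaped at iteration 2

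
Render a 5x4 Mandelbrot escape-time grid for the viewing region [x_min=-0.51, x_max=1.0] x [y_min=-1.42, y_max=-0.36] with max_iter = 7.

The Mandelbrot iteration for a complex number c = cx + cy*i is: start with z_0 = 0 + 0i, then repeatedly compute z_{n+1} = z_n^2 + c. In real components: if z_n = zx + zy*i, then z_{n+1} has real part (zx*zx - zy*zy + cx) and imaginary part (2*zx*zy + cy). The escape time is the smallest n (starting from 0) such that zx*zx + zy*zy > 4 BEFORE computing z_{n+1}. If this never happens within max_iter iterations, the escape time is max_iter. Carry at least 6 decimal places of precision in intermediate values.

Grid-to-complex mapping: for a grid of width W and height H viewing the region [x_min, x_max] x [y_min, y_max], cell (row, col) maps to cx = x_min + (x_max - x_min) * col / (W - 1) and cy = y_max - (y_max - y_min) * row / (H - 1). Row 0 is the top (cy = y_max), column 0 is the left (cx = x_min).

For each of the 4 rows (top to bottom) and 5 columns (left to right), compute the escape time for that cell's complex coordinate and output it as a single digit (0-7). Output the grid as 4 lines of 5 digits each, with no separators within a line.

(row=0, col=0): c = -0.5100 + -0.3600i → escape time 7
(row=0, col=1): c = -0.1325 + -0.3600i → escape time 7
(row=0, col=2): c = 0.2450 + -0.3600i → escape time 7
(row=0, col=3): c = 0.6225 + -0.3600i → escape time 4
(row=0, col=4): c = 1.0000 + -0.3600i → escape time 2
(row=1, col=0): c = -0.5100 + -0.7133i → escape time 7
(row=1, col=1): c = -0.1325 + -0.7133i → escape time 7
(row=1, col=2): c = 0.2450 + -0.7133i → escape time 6
(row=1, col=3): c = 0.6225 + -0.7133i → escape time 3
(row=1, col=4): c = 1.0000 + -0.7133i → escape time 2
(row=2, col=0): c = -0.5100 + -1.0667i → escape time 4
(row=2, col=1): c = -0.1325 + -1.0667i → escape time 7
(row=2, col=2): c = 0.2450 + -1.0667i → escape time 3
(row=2, col=3): c = 0.6225 + -1.0667i → escape time 2
(row=2, col=4): c = 1.0000 + -1.0667i → escape time 2
(row=3, col=0): c = -0.5100 + -1.4200i → escape time 2
(row=3, col=1): c = -0.1325 + -1.4200i → escape time 2
(row=3, col=2): c = 0.2450 + -1.4200i → escape time 2
(row=3, col=3): c = 0.6225 + -1.4200i → escape time 2
(row=3, col=4): c = 1.0000 + -1.4200i → escape time 2

Answer: 77742
77632
47322
22222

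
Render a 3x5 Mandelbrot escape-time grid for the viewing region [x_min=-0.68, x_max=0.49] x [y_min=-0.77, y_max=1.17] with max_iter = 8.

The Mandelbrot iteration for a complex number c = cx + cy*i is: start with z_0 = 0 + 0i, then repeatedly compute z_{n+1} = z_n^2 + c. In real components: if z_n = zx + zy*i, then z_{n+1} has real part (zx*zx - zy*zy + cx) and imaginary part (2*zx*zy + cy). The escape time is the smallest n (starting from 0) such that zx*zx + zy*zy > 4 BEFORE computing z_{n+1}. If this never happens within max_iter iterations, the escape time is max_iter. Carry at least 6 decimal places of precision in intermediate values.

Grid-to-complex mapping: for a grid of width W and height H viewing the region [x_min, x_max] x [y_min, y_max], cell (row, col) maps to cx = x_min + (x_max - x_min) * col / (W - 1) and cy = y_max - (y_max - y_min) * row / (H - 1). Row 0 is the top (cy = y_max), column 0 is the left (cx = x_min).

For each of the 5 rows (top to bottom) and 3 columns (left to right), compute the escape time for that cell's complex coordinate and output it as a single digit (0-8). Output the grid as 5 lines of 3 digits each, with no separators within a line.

(row=0, col=0): c = -0.6800 + 1.1700i → escape time 3
(row=0, col=1): c = -0.0950 + 1.1700i → escape time 4
(row=0, col=2): c = 0.4900 + 1.1700i → escape time 2
(row=1, col=0): c = -0.6800 + 0.6850i → escape time 5
(row=1, col=1): c = -0.0950 + 0.6850i → escape time 8
(row=1, col=2): c = 0.4900 + 0.6850i → escape time 4
(row=2, col=0): c = -0.6800 + 0.2000i → escape time 8
(row=2, col=1): c = -0.0950 + 0.2000i → escape time 8
(row=2, col=2): c = 0.4900 + 0.2000i → escape time 5
(row=3, col=0): c = -0.6800 + -0.2850i → escape time 8
(row=3, col=1): c = -0.0950 + -0.2850i → escape time 8
(row=3, col=2): c = 0.4900 + -0.2850i → escape time 6
(row=4, col=0): c = -0.6800 + -0.7700i → escape time 4
(row=4, col=1): c = -0.0950 + -0.7700i → escape time 8
(row=4, col=2): c = 0.4900 + -0.7700i → escape time 3

Answer: 342
584
885
886
483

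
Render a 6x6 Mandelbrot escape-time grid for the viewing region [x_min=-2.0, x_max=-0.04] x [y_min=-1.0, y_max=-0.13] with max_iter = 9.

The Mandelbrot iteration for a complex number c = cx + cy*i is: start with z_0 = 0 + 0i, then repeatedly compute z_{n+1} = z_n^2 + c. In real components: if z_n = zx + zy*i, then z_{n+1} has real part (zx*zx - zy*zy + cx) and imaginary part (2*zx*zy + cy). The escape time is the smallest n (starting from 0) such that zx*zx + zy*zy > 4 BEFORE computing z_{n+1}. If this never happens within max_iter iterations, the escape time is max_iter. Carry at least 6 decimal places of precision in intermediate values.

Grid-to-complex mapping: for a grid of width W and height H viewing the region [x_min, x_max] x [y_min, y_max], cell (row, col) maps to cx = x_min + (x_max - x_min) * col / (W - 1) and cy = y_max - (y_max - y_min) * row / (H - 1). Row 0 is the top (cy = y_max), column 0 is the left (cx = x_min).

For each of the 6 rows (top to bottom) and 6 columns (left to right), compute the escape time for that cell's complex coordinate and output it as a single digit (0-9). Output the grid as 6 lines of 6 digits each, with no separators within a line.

Answer: 169999
149999
135699
133599
133459
123349

Derivation:
(row=0, col=0): c = -2.0000 + -0.1300i → escape time 1
(row=0, col=1): c = -1.6080 + -0.1300i → escape time 6
(row=0, col=2): c = -1.2160 + -0.1300i → escape time 9
(row=0, col=3): c = -0.8240 + -0.1300i → escape time 9
(row=0, col=4): c = -0.4320 + -0.1300i → escape time 9
(row=0, col=5): c = -0.0400 + -0.1300i → escape time 9
(row=1, col=0): c = -2.0000 + -0.3040i → escape time 1
(row=1, col=1): c = -1.6080 + -0.3040i → escape time 4
(row=1, col=2): c = -1.2160 + -0.3040i → escape time 9
(row=1, col=3): c = -0.8240 + -0.3040i → escape time 9
(row=1, col=4): c = -0.4320 + -0.3040i → escape time 9
(row=1, col=5): c = -0.0400 + -0.3040i → escape time 9
(row=2, col=0): c = -2.0000 + -0.4780i → escape time 1
(row=2, col=1): c = -1.6080 + -0.4780i → escape time 3
(row=2, col=2): c = -1.2160 + -0.4780i → escape time 5
(row=2, col=3): c = -0.8240 + -0.4780i → escape time 6
(row=2, col=4): c = -0.4320 + -0.4780i → escape time 9
(row=2, col=5): c = -0.0400 + -0.4780i → escape time 9
(row=3, col=0): c = -2.0000 + -0.6520i → escape time 1
(row=3, col=1): c = -1.6080 + -0.6520i → escape time 3
(row=3, col=2): c = -1.2160 + -0.6520i → escape time 3
(row=3, col=3): c = -0.8240 + -0.6520i → escape time 5
(row=3, col=4): c = -0.4320 + -0.6520i → escape time 9
(row=3, col=5): c = -0.0400 + -0.6520i → escape time 9
(row=4, col=0): c = -2.0000 + -0.8260i → escape time 1
(row=4, col=1): c = -1.6080 + -0.8260i → escape time 3
(row=4, col=2): c = -1.2160 + -0.8260i → escape time 3
(row=4, col=3): c = -0.8240 + -0.8260i → escape time 4
(row=4, col=4): c = -0.4320 + -0.8260i → escape time 5
(row=4, col=5): c = -0.0400 + -0.8260i → escape time 9
(row=5, col=0): c = -2.0000 + -1.0000i → escape time 1
(row=5, col=1): c = -1.6080 + -1.0000i → escape time 2
(row=5, col=2): c = -1.2160 + -1.0000i → escape time 3
(row=5, col=3): c = -0.8240 + -1.0000i → escape time 3
(row=5, col=4): c = -0.4320 + -1.0000i → escape time 4
(row=5, col=5): c = -0.0400 + -1.0000i → escape time 9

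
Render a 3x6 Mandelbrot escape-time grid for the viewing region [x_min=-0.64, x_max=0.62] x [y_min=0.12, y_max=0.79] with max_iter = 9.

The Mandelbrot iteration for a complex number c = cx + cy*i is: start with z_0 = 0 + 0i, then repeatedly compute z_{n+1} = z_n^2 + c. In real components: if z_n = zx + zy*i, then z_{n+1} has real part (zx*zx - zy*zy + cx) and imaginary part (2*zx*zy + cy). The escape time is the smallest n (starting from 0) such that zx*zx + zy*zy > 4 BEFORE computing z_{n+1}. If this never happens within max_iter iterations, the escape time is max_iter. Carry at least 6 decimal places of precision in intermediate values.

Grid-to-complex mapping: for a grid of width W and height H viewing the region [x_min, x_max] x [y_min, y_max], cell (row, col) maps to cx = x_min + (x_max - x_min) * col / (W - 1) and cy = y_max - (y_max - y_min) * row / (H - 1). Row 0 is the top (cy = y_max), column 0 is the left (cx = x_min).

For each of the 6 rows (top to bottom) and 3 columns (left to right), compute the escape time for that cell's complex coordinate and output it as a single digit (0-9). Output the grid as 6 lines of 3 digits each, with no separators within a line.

(row=0, col=0): c = -0.6400 + 0.7900i → escape time 4
(row=0, col=1): c = -0.0100 + 0.7900i → escape time 9
(row=0, col=2): c = 0.6200 + 0.7900i → escape time 3
(row=1, col=0): c = -0.6400 + 0.6560i → escape time 8
(row=1, col=1): c = -0.0100 + 0.6560i → escape time 9
(row=1, col=2): c = 0.6200 + 0.6560i → escape time 3
(row=2, col=0): c = -0.6400 + 0.5220i → escape time 9
(row=2, col=1): c = -0.0100 + 0.5220i → escape time 9
(row=2, col=2): c = 0.6200 + 0.5220i → escape time 3
(row=3, col=0): c = -0.6400 + 0.3880i → escape time 9
(row=3, col=1): c = -0.0100 + 0.3880i → escape time 9
(row=3, col=2): c = 0.6200 + 0.3880i → escape time 4
(row=4, col=0): c = -0.6400 + 0.2540i → escape time 9
(row=4, col=1): c = -0.0100 + 0.2540i → escape time 9
(row=4, col=2): c = 0.6200 + 0.2540i → escape time 4
(row=5, col=0): c = -0.6400 + 0.1200i → escape time 9
(row=5, col=1): c = -0.0100 + 0.1200i → escape time 9
(row=5, col=2): c = 0.6200 + 0.1200i → escape time 4

Answer: 493
893
993
994
994
994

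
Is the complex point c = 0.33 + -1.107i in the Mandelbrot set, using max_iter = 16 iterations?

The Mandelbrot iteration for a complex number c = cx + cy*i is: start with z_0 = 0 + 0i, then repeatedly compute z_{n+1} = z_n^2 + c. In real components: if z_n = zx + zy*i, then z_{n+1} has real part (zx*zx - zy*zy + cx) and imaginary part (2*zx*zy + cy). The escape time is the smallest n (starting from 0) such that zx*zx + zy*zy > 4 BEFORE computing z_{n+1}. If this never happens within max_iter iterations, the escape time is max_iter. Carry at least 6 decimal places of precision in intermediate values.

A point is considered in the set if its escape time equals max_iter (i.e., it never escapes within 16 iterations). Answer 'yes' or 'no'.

Answer: no

Derivation:
z_0 = 0 + 0i, c = 0.3300 + -1.1070i
Iter 1: z = 0.3300 + -1.1070i, |z|^2 = 1.3343
Iter 2: z = -0.7865 + -1.8376i, |z|^2 = 3.9955
Iter 3: z = -2.4282 + 1.7838i, |z|^2 = 9.0779
Escaped at iteration 3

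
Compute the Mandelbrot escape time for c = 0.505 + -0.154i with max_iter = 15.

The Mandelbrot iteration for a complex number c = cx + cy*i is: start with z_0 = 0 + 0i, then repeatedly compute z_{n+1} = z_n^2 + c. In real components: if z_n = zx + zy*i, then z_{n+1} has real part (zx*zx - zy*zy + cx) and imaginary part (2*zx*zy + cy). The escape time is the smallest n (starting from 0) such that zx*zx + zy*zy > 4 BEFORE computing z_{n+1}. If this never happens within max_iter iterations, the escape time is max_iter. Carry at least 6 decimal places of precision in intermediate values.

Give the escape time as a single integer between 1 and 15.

Answer: 5

Derivation:
z_0 = 0 + 0i, c = 0.5050 + -0.1540i
Iter 1: z = 0.5050 + -0.1540i, |z|^2 = 0.2787
Iter 2: z = 0.7363 + -0.3095i, |z|^2 = 0.6380
Iter 3: z = 0.9513 + -0.6098i, |z|^2 = 1.2769
Iter 4: z = 1.0381 + -1.3143i, |z|^2 = 2.8052
Iter 5: z = -0.1447 + -2.8829i, |z|^2 = 8.3320
Escaped at iteration 5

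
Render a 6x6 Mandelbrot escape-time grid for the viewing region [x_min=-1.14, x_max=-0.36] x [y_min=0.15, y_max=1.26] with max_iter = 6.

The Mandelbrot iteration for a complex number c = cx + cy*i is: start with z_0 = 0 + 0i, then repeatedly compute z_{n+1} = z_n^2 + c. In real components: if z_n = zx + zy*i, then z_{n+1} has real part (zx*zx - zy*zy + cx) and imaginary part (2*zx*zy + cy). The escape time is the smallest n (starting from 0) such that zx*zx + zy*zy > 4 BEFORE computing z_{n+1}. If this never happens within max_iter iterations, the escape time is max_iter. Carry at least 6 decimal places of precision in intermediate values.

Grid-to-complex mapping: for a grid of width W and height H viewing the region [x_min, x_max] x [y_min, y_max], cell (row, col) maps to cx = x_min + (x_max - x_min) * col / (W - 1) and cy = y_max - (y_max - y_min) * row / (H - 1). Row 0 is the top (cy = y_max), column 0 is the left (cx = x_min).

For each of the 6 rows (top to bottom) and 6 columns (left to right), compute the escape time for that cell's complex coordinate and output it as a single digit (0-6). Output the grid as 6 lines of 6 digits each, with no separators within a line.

Answer: 223333
333344
334456
455666
666666
666666

Derivation:
(row=0, col=0): c = -1.1400 + 1.2600i → escape time 2
(row=0, col=1): c = -0.9840 + 1.2600i → escape time 2
(row=0, col=2): c = -0.8280 + 1.2600i → escape time 3
(row=0, col=3): c = -0.6720 + 1.2600i → escape time 3
(row=0, col=4): c = -0.5160 + 1.2600i → escape time 3
(row=0, col=5): c = -0.3600 + 1.2600i → escape time 3
(row=1, col=0): c = -1.1400 + 1.0380i → escape time 3
(row=1, col=1): c = -0.9840 + 1.0380i → escape time 3
(row=1, col=2): c = -0.8280 + 1.0380i → escape time 3
(row=1, col=3): c = -0.6720 + 1.0380i → escape time 3
(row=1, col=4): c = -0.5160 + 1.0380i → escape time 4
(row=1, col=5): c = -0.3600 + 1.0380i → escape time 4
(row=2, col=0): c = -1.1400 + 0.8160i → escape time 3
(row=2, col=1): c = -0.9840 + 0.8160i → escape time 3
(row=2, col=2): c = -0.8280 + 0.8160i → escape time 4
(row=2, col=3): c = -0.6720 + 0.8160i → escape time 4
(row=2, col=4): c = -0.5160 + 0.8160i → escape time 5
(row=2, col=5): c = -0.3600 + 0.8160i → escape time 6
(row=3, col=0): c = -1.1400 + 0.5940i → escape time 4
(row=3, col=1): c = -0.9840 + 0.5940i → escape time 5
(row=3, col=2): c = -0.8280 + 0.5940i → escape time 5
(row=3, col=3): c = -0.6720 + 0.5940i → escape time 6
(row=3, col=4): c = -0.5160 + 0.5940i → escape time 6
(row=3, col=5): c = -0.3600 + 0.5940i → escape time 6
(row=4, col=0): c = -1.1400 + 0.3720i → escape time 6
(row=4, col=1): c = -0.9840 + 0.3720i → escape time 6
(row=4, col=2): c = -0.8280 + 0.3720i → escape time 6
(row=4, col=3): c = -0.6720 + 0.3720i → escape time 6
(row=4, col=4): c = -0.5160 + 0.3720i → escape time 6
(row=4, col=5): c = -0.3600 + 0.3720i → escape time 6
(row=5, col=0): c = -1.1400 + 0.1500i → escape time 6
(row=5, col=1): c = -0.9840 + 0.1500i → escape time 6
(row=5, col=2): c = -0.8280 + 0.1500i → escape time 6
(row=5, col=3): c = -0.6720 + 0.1500i → escape time 6
(row=5, col=4): c = -0.5160 + 0.1500i → escape time 6
(row=5, col=5): c = -0.3600 + 0.1500i → escape time 6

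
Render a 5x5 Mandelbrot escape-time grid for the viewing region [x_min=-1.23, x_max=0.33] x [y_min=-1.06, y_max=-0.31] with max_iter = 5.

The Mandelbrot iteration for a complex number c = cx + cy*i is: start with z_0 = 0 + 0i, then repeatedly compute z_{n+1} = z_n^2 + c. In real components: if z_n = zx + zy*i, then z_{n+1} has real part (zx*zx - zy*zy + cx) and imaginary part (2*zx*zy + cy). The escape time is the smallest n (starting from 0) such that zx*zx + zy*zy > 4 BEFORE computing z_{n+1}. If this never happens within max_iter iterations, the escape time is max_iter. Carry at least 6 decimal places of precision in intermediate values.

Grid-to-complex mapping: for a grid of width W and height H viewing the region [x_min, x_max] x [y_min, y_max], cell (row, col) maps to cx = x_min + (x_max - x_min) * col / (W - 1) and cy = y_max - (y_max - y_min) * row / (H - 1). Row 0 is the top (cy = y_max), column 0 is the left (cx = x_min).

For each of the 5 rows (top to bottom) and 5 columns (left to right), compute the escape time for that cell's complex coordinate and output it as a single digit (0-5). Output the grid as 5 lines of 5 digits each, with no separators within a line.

(row=0, col=0): c = -1.2300 + -0.3100i → escape time 5
(row=0, col=1): c = -0.8400 + -0.3100i → escape time 5
(row=0, col=2): c = -0.4500 + -0.3100i → escape time 5
(row=0, col=3): c = -0.0600 + -0.3100i → escape time 5
(row=0, col=4): c = 0.3300 + -0.3100i → escape time 5
(row=1, col=0): c = -1.2300 + -0.4975i → escape time 5
(row=1, col=1): c = -0.8400 + -0.4975i → escape time 5
(row=1, col=2): c = -0.4500 + -0.4975i → escape time 5
(row=1, col=3): c = -0.0600 + -0.4975i → escape time 5
(row=1, col=4): c = 0.3300 + -0.4975i → escape time 5
(row=2, col=0): c = -1.2300 + -0.6850i → escape time 3
(row=2, col=1): c = -0.8400 + -0.6850i → escape time 4
(row=2, col=2): c = -0.4500 + -0.6850i → escape time 5
(row=2, col=3): c = -0.0600 + -0.6850i → escape time 5
(row=2, col=4): c = 0.3300 + -0.6850i → escape time 5
(row=3, col=0): c = -1.2300 + -0.8725i → escape time 3
(row=3, col=1): c = -0.8400 + -0.8725i → escape time 4
(row=3, col=2): c = -0.4500 + -0.8725i → escape time 5
(row=3, col=3): c = -0.0600 + -0.8725i → escape time 5
(row=3, col=4): c = 0.3300 + -0.8725i → escape time 4
(row=4, col=0): c = -1.2300 + -1.0600i → escape time 3
(row=4, col=1): c = -0.8400 + -1.0600i → escape time 3
(row=4, col=2): c = -0.4500 + -1.0600i → escape time 4
(row=4, col=3): c = -0.0600 + -1.0600i → escape time 5
(row=4, col=4): c = 0.3300 + -1.0600i → escape time 3

Answer: 55555
55555
34555
34554
33453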